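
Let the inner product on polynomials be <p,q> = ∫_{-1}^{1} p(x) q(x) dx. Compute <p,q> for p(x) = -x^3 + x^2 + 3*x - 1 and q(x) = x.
<p,q> = 8/5

Expand the product: p(x)·q(x) = -x^4 + x^3 + 3*x^2 - x.
∫_{-1}^{1} of each monomial x^k gives [2/(k+1) if k even, 0 if k odd]. Integrating term-by-term (or equivalently evaluating the antiderivative F(x) = -x^5/5 + x^4/4 + x^3 - x^2/2 at the endpoints):
  F(1) − F(−1) = 11/20 − (-21/20) = 8/5.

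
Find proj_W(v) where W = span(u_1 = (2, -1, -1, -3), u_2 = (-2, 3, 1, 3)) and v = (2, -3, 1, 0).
proj_W(v) = (3/7, -3, -3/14, -9/14)

Set up U = [u_1 | ... | u_2] ∈ R^(4×2). The projector onto W = col(U) is P = U (U^T U)^(-1) U^T.
Compute U^T U =
  [15, -17]
  [-17, 23],
and U^T v = (6, -12).
Solve U^T U · c = U^T v for the coefficients: c = (-33/28, -39/28). The projection is proj_W(v) = U c.
Check: (v - proj_W(v)) · u_1 = 0  (should be 0).
Check: (v - proj_W(v)) · u_2 = 0  (should be 0).
Result: proj_W(v) = (3/7, -3, -3/14, -9/14).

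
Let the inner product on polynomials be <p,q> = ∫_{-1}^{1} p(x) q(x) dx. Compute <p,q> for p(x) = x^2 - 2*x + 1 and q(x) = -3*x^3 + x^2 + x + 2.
<p,q> = 112/15

Expand the product: p(x)·q(x) = -3*x^5 + 7*x^4 - 4*x^3 + x^2 - 3*x + 2.
∫_{-1}^{1} of each monomial x^k gives [2/(k+1) if k even, 0 if k odd]. Integrating term-by-term (or equivalently evaluating the antiderivative F(x) = -x^6/2 + 7*x^5/5 - x^4 + x^3/3 - 3*x^2/2 + 2*x at the endpoints):
  F(1) − F(−1) = 11/15 − (-101/15) = 112/15.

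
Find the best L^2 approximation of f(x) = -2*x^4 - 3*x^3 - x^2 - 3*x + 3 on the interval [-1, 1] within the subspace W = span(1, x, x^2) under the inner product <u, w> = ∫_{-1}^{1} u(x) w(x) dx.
g(x) = -19*x^2/7 - 24*x/5 + 111/35

The best approximation g ∈ W is the orthogonal projection of f onto W. Writing g = a_0 + a_1 x + a_2 x^2, the coefficients solve the normal equations G · a = b where
  G_{ij} = <φ_i, φ_j> and b_i = <f, φ_i>, with φ_0 = 1, φ_1 = x, φ_2 = x^2.
G =
  [2, 0, 2/3]
  [0, 2/3, 0]
  [2/3, 0, 2/5],
b = (68/15, -16/5, 36/35).
Solving gives a_0 = 111/35, a_1 = -24/5, a_2 = -19/7, so
  g(x) = -19*x^2/7 - 24*x/5 + 111/35.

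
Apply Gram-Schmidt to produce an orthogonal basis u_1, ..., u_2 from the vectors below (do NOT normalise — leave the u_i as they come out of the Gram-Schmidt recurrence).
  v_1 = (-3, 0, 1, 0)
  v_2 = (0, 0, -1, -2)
Orthogonal basis:
  u_1 = (-3, 0, 1, 0)
  u_2 = (-3/10, 0, -9/10, -2)

Apply the Gram-Schmidt recurrence
  u_1 = v_1
  u_i = v_i − Σ_{j<i} ((v_i · u_j) / (u_j · u_j)) · u_j.

Step by step this gives:
  u_1 = (-3, 0, 1, 0)
  u_2 = (-3/10, 0, -9/10, -2)

Orthogonality check:
  u_2 · u_1 = 0 (should be 0)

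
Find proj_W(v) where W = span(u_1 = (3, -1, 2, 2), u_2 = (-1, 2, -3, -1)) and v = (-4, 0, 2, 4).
proj_W(v) = (-126/101, -138/101, 168/101, -48/101)

Set up U = [u_1 | ... | u_2] ∈ R^(4×2). The projector onto W = col(U) is P = U (U^T U)^(-1) U^T.
Compute U^T U =
  [18, -13]
  [-13, 15],
and U^T v = (0, -6).
Solve U^T U · c = U^T v for the coefficients: c = (-78/101, -108/101). The projection is proj_W(v) = U c.
Check: (v - proj_W(v)) · u_1 = 0  (should be 0).
Check: (v - proj_W(v)) · u_2 = 0  (should be 0).
Result: proj_W(v) = (-126/101, -138/101, 168/101, -48/101).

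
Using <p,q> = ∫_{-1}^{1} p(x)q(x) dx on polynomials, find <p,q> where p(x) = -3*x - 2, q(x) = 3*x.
<p,q> = -6

Expand the product: p(x)·q(x) = -9*x^2 - 6*x.
∫_{-1}^{1} of each monomial x^k gives [2/(k+1) if k even, 0 if k odd]. Integrating term-by-term (or equivalently evaluating the antiderivative F(x) = -3*x^3 - 3*x^2 at the endpoints):
  F(1) − F(−1) = -6 − (0) = -6.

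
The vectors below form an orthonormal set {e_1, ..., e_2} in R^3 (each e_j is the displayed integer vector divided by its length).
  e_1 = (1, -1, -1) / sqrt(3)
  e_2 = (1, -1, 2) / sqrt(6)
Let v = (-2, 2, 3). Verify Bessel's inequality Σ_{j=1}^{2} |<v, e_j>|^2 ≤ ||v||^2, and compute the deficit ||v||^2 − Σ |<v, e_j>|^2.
Σ |<v, e_j>|^2 = 17; ||v||^2 = 17; deficit = 0

Write each e_j = u_j / sqrt(<u_j, u_j>) where u_j is the displayed integer vector. Then <v, e_j> = <v, u_j> / sqrt(<u_j, u_j>), so |<v, e_j>|^2 = <v, u_j>^2 / <u_j, u_j>.
Coefficients: <v, e_1> = -7/sqrt(3), <v, e_2> = 2/sqrt(6).
Square and sum: Σ |<v, e_j>|^2 = 17.
Compute ||v||^2 = v·v = 17.
Deficit = 17 − 17 = 0 ≥ 0, confirming Bessel's inequality. (The deficit equals ||v − Σ <v,e_j> e_j||^2, the squared distance from v to span{e_j}.)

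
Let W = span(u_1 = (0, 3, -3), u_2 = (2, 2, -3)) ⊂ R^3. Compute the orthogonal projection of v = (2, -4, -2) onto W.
proj_W(v) = (28/9, -16/9, 2/9)

Set up U = [u_1 | ... | u_2] ∈ R^(3×2). The projector onto W = col(U) is P = U (U^T U)^(-1) U^T.
Compute U^T U =
  [18, 15]
  [15, 17],
and U^T v = (-6, 2).
Solve U^T U · c = U^T v for the coefficients: c = (-44/27, 14/9). The projection is proj_W(v) = U c.
Check: (v - proj_W(v)) · u_1 = 0  (should be 0).
Check: (v - proj_W(v)) · u_2 = 0  (should be 0).
Result: proj_W(v) = (28/9, -16/9, 2/9).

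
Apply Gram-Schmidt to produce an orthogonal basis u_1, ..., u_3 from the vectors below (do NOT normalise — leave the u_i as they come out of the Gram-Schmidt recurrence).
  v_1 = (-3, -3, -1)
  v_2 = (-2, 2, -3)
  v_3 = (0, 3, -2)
Orthogonal basis:
  u_1 = (-3, -3, -1)
  u_2 = (-29/19, 47/19, -54/19)
  u_3 = (33/314, -21/314, -18/157)

Apply the Gram-Schmidt recurrence
  u_1 = v_1
  u_i = v_i − Σ_{j<i} ((v_i · u_j) / (u_j · u_j)) · u_j.

Step by step this gives:
  u_1 = (-3, -3, -1)
  u_2 = (-29/19, 47/19, -54/19)
  u_3 = (33/314, -21/314, -18/157)

Orthogonality check:
  u_2 · u_1 = 0 (should be 0)
  u_3 · u_1 = 0 (should be 0)
  u_3 · u_2 = 0 (should be 0)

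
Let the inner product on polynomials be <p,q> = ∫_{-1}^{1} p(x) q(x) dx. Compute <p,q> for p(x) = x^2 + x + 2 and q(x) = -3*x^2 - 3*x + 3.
<p,q> = 34/5

Expand the product: p(x)·q(x) = -3*x^4 - 6*x^3 - 6*x^2 - 3*x + 6.
∫_{-1}^{1} of each monomial x^k gives [2/(k+1) if k even, 0 if k odd]. Integrating term-by-term (or equivalently evaluating the antiderivative F(x) = -3*x^5/5 - 3*x^4/2 - 2*x^3 - 3*x^2/2 + 6*x at the endpoints):
  F(1) − F(−1) = 2/5 − (-32/5) = 34/5.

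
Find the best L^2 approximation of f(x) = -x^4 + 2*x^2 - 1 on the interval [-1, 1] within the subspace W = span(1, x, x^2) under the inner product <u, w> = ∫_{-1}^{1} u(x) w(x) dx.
g(x) = 8*x^2/7 - 32/35

The best approximation g ∈ W is the orthogonal projection of f onto W. Writing g = a_0 + a_1 x + a_2 x^2, the coefficients solve the normal equations G · a = b where
  G_{ij} = <φ_i, φ_j> and b_i = <f, φ_i>, with φ_0 = 1, φ_1 = x, φ_2 = x^2.
G =
  [2, 0, 2/3]
  [0, 2/3, 0]
  [2/3, 0, 2/5],
b = (-16/15, 0, -16/105).
Solving gives a_0 = -32/35, a_1 = 0, a_2 = 8/7, so
  g(x) = 8*x^2/7 - 32/35.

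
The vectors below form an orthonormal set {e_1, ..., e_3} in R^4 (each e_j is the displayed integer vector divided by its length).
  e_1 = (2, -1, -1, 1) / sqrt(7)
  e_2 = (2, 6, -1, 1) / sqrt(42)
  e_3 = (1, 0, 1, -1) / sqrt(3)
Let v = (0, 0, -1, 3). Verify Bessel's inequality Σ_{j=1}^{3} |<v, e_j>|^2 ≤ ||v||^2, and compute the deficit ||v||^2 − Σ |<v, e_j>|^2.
Σ |<v, e_j>|^2 = 8; ||v||^2 = 10; deficit = 2

Write each e_j = u_j / sqrt(<u_j, u_j>) where u_j is the displayed integer vector. Then <v, e_j> = <v, u_j> / sqrt(<u_j, u_j>), so |<v, e_j>|^2 = <v, u_j>^2 / <u_j, u_j>.
Coefficients: <v, e_1> = 4/sqrt(7), <v, e_2> = 4/sqrt(42), <v, e_3> = -4/sqrt(3).
Square and sum: Σ |<v, e_j>|^2 = 8.
Compute ||v||^2 = v·v = 10.
Deficit = 10 − 8 = 2 ≥ 0, confirming Bessel's inequality. (The deficit equals ||v − Σ <v,e_j> e_j||^2, the squared distance from v to span{e_j}.)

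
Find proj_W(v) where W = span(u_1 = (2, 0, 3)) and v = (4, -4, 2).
proj_W(v) = (28/13, 0, 42/13)

Set up U = [u_1 | ... | u_1] ∈ R^(3×1). The projector onto W = col(U) is P = U (U^T U)^(-1) U^T.
Compute U^T U =
  [13],
and U^T v = (14).
Solve U^T U · c = U^T v for the coefficients: c = (14/13). The projection is proj_W(v) = U c.
Check: (v - proj_W(v)) · u_1 = 0  (should be 0).
Result: proj_W(v) = (28/13, 0, 42/13).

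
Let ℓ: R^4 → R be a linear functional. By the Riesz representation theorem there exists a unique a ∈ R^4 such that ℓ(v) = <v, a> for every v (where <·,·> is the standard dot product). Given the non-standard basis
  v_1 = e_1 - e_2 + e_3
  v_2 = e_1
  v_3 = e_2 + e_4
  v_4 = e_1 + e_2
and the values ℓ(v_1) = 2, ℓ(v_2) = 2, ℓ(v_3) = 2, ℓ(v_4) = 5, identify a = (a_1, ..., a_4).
a = (2, 3, 3, -1)

Write a = (a_1, ..., a_4) in the standard basis. For each basis vector v_i, ℓ(v_i) = <v_i, a> is a linear equation in the a_j's. Collect the n equations into a matrix system V a = ℓ, where row i of V is v_i (expressed in the standard basis). Since V is invertible (lower-triangular with 1s on the diagonal, up to permutation), solve by back-substitution:
  V =
[[1, -1, 1, 0],
 [1, 0, 0, 0],
 [0, 1, 0, 1],
 [1, 1, 0, 0]]
  V a = (2, 2, 2, 5)
Solving gives a = (2, 3, 3, -1).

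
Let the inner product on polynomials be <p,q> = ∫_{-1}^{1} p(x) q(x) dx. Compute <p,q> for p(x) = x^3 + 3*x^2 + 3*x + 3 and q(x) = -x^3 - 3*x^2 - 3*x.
<p,q> = -128/7

Expand the product: p(x)·q(x) = -x^6 - 6*x^5 - 15*x^4 - 21*x^3 - 18*x^2 - 9*x.
∫_{-1}^{1} of each monomial x^k gives [2/(k+1) if k even, 0 if k odd]. Integrating term-by-term (or equivalently evaluating the antiderivative F(x) = -x^7/7 - x^6 - 3*x^5 - 21*x^4/4 - 6*x^3 - 9*x^2/2 at the endpoints):
  F(1) − F(−1) = -557/28 − (-45/28) = -128/7.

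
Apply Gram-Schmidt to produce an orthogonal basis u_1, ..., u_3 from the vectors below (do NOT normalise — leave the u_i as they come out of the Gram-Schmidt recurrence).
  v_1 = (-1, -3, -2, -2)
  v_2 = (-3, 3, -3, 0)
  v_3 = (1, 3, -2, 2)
Orthogonal basis:
  u_1 = (-1, -3, -2, -2)
  u_2 = (-3, 3, -3, 0)
  u_3 = (16/9, 0, -16/9, 8/9)

Apply the Gram-Schmidt recurrence
  u_1 = v_1
  u_i = v_i − Σ_{j<i} ((v_i · u_j) / (u_j · u_j)) · u_j.

Step by step this gives:
  u_1 = (-1, -3, -2, -2)
  u_2 = (-3, 3, -3, 0)
  u_3 = (16/9, 0, -16/9, 8/9)

Orthogonality check:
  u_2 · u_1 = 0 (should be 0)
  u_3 · u_1 = 0 (should be 0)
  u_3 · u_2 = 0 (should be 0)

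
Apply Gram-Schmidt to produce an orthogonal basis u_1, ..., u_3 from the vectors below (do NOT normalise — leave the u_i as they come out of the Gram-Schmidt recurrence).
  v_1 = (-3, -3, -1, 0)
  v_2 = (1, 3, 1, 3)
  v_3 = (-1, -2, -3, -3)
Orthogonal basis:
  u_1 = (-3, -3, -1, 0)
  u_2 = (-20/19, 18/19, 6/19, 3)
  u_3 = (-27/211, 172/211, -435/211, -18/211)

Apply the Gram-Schmidt recurrence
  u_1 = v_1
  u_i = v_i − Σ_{j<i} ((v_i · u_j) / (u_j · u_j)) · u_j.

Step by step this gives:
  u_1 = (-3, -3, -1, 0)
  u_2 = (-20/19, 18/19, 6/19, 3)
  u_3 = (-27/211, 172/211, -435/211, -18/211)

Orthogonality check:
  u_2 · u_1 = 0 (should be 0)
  u_3 · u_1 = 0 (should be 0)
  u_3 · u_2 = 0 (should be 0)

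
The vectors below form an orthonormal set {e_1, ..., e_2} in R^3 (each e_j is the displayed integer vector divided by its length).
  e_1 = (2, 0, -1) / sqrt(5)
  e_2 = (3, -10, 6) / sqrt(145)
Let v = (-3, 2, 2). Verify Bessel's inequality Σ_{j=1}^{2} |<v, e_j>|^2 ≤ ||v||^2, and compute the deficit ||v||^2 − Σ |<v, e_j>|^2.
Σ |<v, e_j>|^2 = 429/29; ||v||^2 = 17; deficit = 64/29

Write each e_j = u_j / sqrt(<u_j, u_j>) where u_j is the displayed integer vector. Then <v, e_j> = <v, u_j> / sqrt(<u_j, u_j>), so |<v, e_j>|^2 = <v, u_j>^2 / <u_j, u_j>.
Coefficients: <v, e_1> = -8/sqrt(5), <v, e_2> = -17/sqrt(145).
Square and sum: Σ |<v, e_j>|^2 = 429/29.
Compute ||v||^2 = v·v = 17.
Deficit = 17 − 429/29 = 64/29 ≥ 0, confirming Bessel's inequality. (The deficit equals ||v − Σ <v,e_j> e_j||^2, the squared distance from v to span{e_j}.)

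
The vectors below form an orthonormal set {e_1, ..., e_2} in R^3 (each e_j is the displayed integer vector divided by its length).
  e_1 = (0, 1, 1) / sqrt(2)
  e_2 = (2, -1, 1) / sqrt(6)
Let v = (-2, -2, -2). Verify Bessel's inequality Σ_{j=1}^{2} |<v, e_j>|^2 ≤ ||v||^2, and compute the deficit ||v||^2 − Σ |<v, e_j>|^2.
Σ |<v, e_j>|^2 = 32/3; ||v||^2 = 12; deficit = 4/3

Write each e_j = u_j / sqrt(<u_j, u_j>) where u_j is the displayed integer vector. Then <v, e_j> = <v, u_j> / sqrt(<u_j, u_j>), so |<v, e_j>|^2 = <v, u_j>^2 / <u_j, u_j>.
Coefficients: <v, e_1> = -4/sqrt(2), <v, e_2> = -4/sqrt(6).
Square and sum: Σ |<v, e_j>|^2 = 32/3.
Compute ||v||^2 = v·v = 12.
Deficit = 12 − 32/3 = 4/3 ≥ 0, confirming Bessel's inequality. (The deficit equals ||v − Σ <v,e_j> e_j||^2, the squared distance from v to span{e_j}.)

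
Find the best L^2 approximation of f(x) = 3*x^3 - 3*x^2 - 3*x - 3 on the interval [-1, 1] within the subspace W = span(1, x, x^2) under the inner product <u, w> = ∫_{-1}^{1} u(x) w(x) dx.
g(x) = -3*x^2 - 6*x/5 - 3

The best approximation g ∈ W is the orthogonal projection of f onto W. Writing g = a_0 + a_1 x + a_2 x^2, the coefficients solve the normal equations G · a = b where
  G_{ij} = <φ_i, φ_j> and b_i = <f, φ_i>, with φ_0 = 1, φ_1 = x, φ_2 = x^2.
G =
  [2, 0, 2/3]
  [0, 2/3, 0]
  [2/3, 0, 2/5],
b = (-8, -4/5, -16/5).
Solving gives a_0 = -3, a_1 = -6/5, a_2 = -3, so
  g(x) = -3*x^2 - 6*x/5 - 3.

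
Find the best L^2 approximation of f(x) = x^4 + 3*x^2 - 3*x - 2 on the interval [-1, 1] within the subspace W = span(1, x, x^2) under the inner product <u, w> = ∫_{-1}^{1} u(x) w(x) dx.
g(x) = 27*x^2/7 - 3*x - 73/35

The best approximation g ∈ W is the orthogonal projection of f onto W. Writing g = a_0 + a_1 x + a_2 x^2, the coefficients solve the normal equations G · a = b where
  G_{ij} = <φ_i, φ_j> and b_i = <f, φ_i>, with φ_0 = 1, φ_1 = x, φ_2 = x^2.
G =
  [2, 0, 2/3]
  [0, 2/3, 0]
  [2/3, 0, 2/5],
b = (-8/5, -2, 16/105).
Solving gives a_0 = -73/35, a_1 = -3, a_2 = 27/7, so
  g(x) = 27*x^2/7 - 3*x - 73/35.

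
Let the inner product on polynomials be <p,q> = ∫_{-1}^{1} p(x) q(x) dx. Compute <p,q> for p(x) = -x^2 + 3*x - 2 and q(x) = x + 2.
<p,q> = -22/3

Expand the product: p(x)·q(x) = -x^3 + x^2 + 4*x - 4.
∫_{-1}^{1} of each monomial x^k gives [2/(k+1) if k even, 0 if k odd]. Integrating term-by-term (or equivalently evaluating the antiderivative F(x) = -x^4/4 + x^3/3 + 2*x^2 - 4*x at the endpoints):
  F(1) − F(−1) = -23/12 − (65/12) = -22/3.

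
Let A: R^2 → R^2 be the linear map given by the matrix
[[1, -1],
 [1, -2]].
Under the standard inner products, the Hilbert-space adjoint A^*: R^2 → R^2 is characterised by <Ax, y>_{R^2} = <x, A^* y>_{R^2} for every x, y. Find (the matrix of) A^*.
A^* = A^T =
[[1, 1],
 [-1, -2]]

For real matrices with standard dot products, the defining identity <Ax, y> = <x, A^* y> gives (Ax)^T y = x^T (A^*) y, i.e. x^T A^T y = x^T (A^*) y. Since this holds for all x, y, we must have A^* = A^T. Therefore
A^* =
[[1, 1],
 [-1, -2]].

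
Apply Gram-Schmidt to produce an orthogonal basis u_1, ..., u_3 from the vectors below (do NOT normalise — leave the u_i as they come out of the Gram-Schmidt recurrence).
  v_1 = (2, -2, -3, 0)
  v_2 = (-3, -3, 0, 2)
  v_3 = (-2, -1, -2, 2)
Orthogonal basis:
  u_1 = (2, -2, -3, 0)
  u_2 = (-3, -3, 0, 2)
  u_3 = (-261/374, 465/374, -22/17, 9/11)

Apply the Gram-Schmidt recurrence
  u_1 = v_1
  u_i = v_i − Σ_{j<i} ((v_i · u_j) / (u_j · u_j)) · u_j.

Step by step this gives:
  u_1 = (2, -2, -3, 0)
  u_2 = (-3, -3, 0, 2)
  u_3 = (-261/374, 465/374, -22/17, 9/11)

Orthogonality check:
  u_2 · u_1 = 0 (should be 0)
  u_3 · u_1 = 0 (should be 0)
  u_3 · u_2 = 0 (should be 0)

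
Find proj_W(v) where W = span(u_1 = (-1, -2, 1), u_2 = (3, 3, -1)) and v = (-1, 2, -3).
proj_W(v) = (-9/7, 18/7, -15/7)

Set up U = [u_1 | ... | u_2] ∈ R^(3×2). The projector onto W = col(U) is P = U (U^T U)^(-1) U^T.
Compute U^T U =
  [6, -10]
  [-10, 19],
and U^T v = (-6, 6).
Solve U^T U · c = U^T v for the coefficients: c = (-27/7, -12/7). The projection is proj_W(v) = U c.
Check: (v - proj_W(v)) · u_1 = 0  (should be 0).
Check: (v - proj_W(v)) · u_2 = 0  (should be 0).
Result: proj_W(v) = (-9/7, 18/7, -15/7).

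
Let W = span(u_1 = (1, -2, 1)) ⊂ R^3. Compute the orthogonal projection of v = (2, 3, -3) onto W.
proj_W(v) = (-7/6, 7/3, -7/6)

Set up U = [u_1 | ... | u_1] ∈ R^(3×1). The projector onto W = col(U) is P = U (U^T U)^(-1) U^T.
Compute U^T U =
  [6],
and U^T v = (-7).
Solve U^T U · c = U^T v for the coefficients: c = (-7/6). The projection is proj_W(v) = U c.
Check: (v - proj_W(v)) · u_1 = 0  (should be 0).
Result: proj_W(v) = (-7/6, 7/3, -7/6).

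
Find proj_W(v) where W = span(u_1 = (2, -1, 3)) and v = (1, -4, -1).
proj_W(v) = (3/7, -3/14, 9/14)

Set up U = [u_1 | ... | u_1] ∈ R^(3×1). The projector onto W = col(U) is P = U (U^T U)^(-1) U^T.
Compute U^T U =
  [14],
and U^T v = (3).
Solve U^T U · c = U^T v for the coefficients: c = (3/14). The projection is proj_W(v) = U c.
Check: (v - proj_W(v)) · u_1 = 0  (should be 0).
Result: proj_W(v) = (3/7, -3/14, 9/14).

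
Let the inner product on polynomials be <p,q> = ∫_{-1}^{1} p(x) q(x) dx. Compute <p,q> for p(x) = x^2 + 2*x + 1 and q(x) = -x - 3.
<p,q> = -28/3

Expand the product: p(x)·q(x) = -x^3 - 5*x^2 - 7*x - 3.
∫_{-1}^{1} of each monomial x^k gives [2/(k+1) if k even, 0 if k odd]. Integrating term-by-term (or equivalently evaluating the antiderivative F(x) = -x^4/4 - 5*x^3/3 - 7*x^2/2 - 3*x at the endpoints):
  F(1) − F(−1) = -101/12 − (11/12) = -28/3.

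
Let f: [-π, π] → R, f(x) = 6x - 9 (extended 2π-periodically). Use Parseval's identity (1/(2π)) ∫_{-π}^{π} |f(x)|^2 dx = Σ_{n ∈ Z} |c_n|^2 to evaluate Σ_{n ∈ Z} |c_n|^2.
Σ |c_n|^2 = 12π^2 + 81

Expand and integrate term by term over [-π, π]:
  ∫ (6x)^2 dx = 36·(2π^3/3); ∫ 2·6·(-9)·x dx = 0 (odd integrand); ∫ (-9)^2 dx = 81·2π.
So (1/(2π)) ∫_{-π}^{π} (6x - 9)^2 dx = 36π^2/3 + 81 = 12π^2 + 81.
Parseval ⇒ Σ |c_n|^2 = 12π^2 + 81.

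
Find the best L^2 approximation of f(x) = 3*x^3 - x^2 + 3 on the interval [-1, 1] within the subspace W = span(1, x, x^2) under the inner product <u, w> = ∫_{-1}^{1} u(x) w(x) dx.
g(x) = -x^2 + 9*x/5 + 3

The best approximation g ∈ W is the orthogonal projection of f onto W. Writing g = a_0 + a_1 x + a_2 x^2, the coefficients solve the normal equations G · a = b where
  G_{ij} = <φ_i, φ_j> and b_i = <f, φ_i>, with φ_0 = 1, φ_1 = x, φ_2 = x^2.
G =
  [2, 0, 2/3]
  [0, 2/3, 0]
  [2/3, 0, 2/5],
b = (16/3, 6/5, 8/5).
Solving gives a_0 = 3, a_1 = 9/5, a_2 = -1, so
  g(x) = -x^2 + 9*x/5 + 3.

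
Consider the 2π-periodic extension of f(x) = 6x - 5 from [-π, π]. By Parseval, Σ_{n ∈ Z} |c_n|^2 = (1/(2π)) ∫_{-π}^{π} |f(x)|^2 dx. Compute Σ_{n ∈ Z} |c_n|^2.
Σ |c_n|^2 = 12π^2 + 25

Expand and integrate term by term over [-π, π]:
  ∫ (6x)^2 dx = 36·(2π^3/3); ∫ 2·6·(-5)·x dx = 0 (odd integrand); ∫ (-5)^2 dx = 25·2π.
So (1/(2π)) ∫_{-π}^{π} (6x - 5)^2 dx = 36π^2/3 + 25 = 12π^2 + 25.
Parseval ⇒ Σ |c_n|^2 = 12π^2 + 25.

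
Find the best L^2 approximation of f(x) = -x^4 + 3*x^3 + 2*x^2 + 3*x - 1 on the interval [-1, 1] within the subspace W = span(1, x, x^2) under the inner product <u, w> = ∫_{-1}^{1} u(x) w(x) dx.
g(x) = 8*x^2/7 + 24*x/5 - 32/35

The best approximation g ∈ W is the orthogonal projection of f onto W. Writing g = a_0 + a_1 x + a_2 x^2, the coefficients solve the normal equations G · a = b where
  G_{ij} = <φ_i, φ_j> and b_i = <f, φ_i>, with φ_0 = 1, φ_1 = x, φ_2 = x^2.
G =
  [2, 0, 2/3]
  [0, 2/3, 0]
  [2/3, 0, 2/5],
b = (-16/15, 16/5, -16/105).
Solving gives a_0 = -32/35, a_1 = 24/5, a_2 = 8/7, so
  g(x) = 8*x^2/7 + 24*x/5 - 32/35.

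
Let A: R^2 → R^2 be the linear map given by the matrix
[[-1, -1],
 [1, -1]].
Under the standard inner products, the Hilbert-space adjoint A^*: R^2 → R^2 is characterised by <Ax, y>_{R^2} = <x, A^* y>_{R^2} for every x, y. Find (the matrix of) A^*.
A^* = A^T =
[[-1, 1],
 [-1, -1]]

For real matrices with standard dot products, the defining identity <Ax, y> = <x, A^* y> gives (Ax)^T y = x^T (A^*) y, i.e. x^T A^T y = x^T (A^*) y. Since this holds for all x, y, we must have A^* = A^T. Therefore
A^* =
[[-1, 1],
 [-1, -1]].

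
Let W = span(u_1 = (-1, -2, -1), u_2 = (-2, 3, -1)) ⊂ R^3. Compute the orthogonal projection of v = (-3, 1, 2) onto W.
proj_W(v) = (-17/15, 103/75, -46/75)

Set up U = [u_1 | ... | u_2] ∈ R^(3×2). The projector onto W = col(U) is P = U (U^T U)^(-1) U^T.
Compute U^T U =
  [6, -3]
  [-3, 14],
and U^T v = (-1, 7).
Solve U^T U · c = U^T v for the coefficients: c = (7/75, 13/25). The projection is proj_W(v) = U c.
Check: (v - proj_W(v)) · u_1 = 0  (should be 0).
Check: (v - proj_W(v)) · u_2 = 0  (should be 0).
Result: proj_W(v) = (-17/15, 103/75, -46/75).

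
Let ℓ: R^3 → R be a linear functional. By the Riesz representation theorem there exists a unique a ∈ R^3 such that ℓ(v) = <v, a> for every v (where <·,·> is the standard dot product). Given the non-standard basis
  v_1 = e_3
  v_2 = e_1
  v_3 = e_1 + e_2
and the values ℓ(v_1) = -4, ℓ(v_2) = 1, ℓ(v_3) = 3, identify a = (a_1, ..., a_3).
a = (1, 2, -4)

Write a = (a_1, ..., a_3) in the standard basis. For each basis vector v_i, ℓ(v_i) = <v_i, a> is a linear equation in the a_j's. Collect the n equations into a matrix system V a = ℓ, where row i of V is v_i (expressed in the standard basis). Since V is invertible (lower-triangular with 1s on the diagonal, up to permutation), solve by back-substitution:
  V =
[[0, 0, 1],
 [1, 0, 0],
 [1, 1, 0]]
  V a = (-4, 1, 3)
Solving gives a = (1, 2, -4).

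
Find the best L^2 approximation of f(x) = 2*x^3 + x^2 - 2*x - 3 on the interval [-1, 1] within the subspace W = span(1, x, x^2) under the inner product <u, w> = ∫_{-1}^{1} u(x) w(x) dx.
g(x) = x^2 - 4*x/5 - 3

The best approximation g ∈ W is the orthogonal projection of f onto W. Writing g = a_0 + a_1 x + a_2 x^2, the coefficients solve the normal equations G · a = b where
  G_{ij} = <φ_i, φ_j> and b_i = <f, φ_i>, with φ_0 = 1, φ_1 = x, φ_2 = x^2.
G =
  [2, 0, 2/3]
  [0, 2/3, 0]
  [2/3, 0, 2/5],
b = (-16/3, -8/15, -8/5).
Solving gives a_0 = -3, a_1 = -4/5, a_2 = 1, so
  g(x) = x^2 - 4*x/5 - 3.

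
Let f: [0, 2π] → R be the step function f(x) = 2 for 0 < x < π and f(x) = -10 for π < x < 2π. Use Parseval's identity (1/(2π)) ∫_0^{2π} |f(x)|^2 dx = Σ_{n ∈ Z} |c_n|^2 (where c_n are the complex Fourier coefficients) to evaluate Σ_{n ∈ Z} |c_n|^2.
Σ |c_n|^2 = 52

Parseval equates the L^2 energy of f (normalised by 1/(2π)) with the ℓ^2 sum of its Fourier coefficients: (1/(2π)) ∫_0^{2π} |f|^2 = Σ |c_n|^2.
Compute the left side: (1/(2π)) [∫_0^π 2^2 dx + ∫_π^{2π} (-10)^2 dx] = (1/(2π)) · (4π + 100π) = (4 + 100)/2 = 52.
So Σ_{n ∈ Z} |c_n|^2 = 52.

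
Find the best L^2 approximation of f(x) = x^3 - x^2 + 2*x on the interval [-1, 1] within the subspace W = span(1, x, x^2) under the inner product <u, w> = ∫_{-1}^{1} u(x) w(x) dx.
g(x) = -x^2 + 13*x/5

The best approximation g ∈ W is the orthogonal projection of f onto W. Writing g = a_0 + a_1 x + a_2 x^2, the coefficients solve the normal equations G · a = b where
  G_{ij} = <φ_i, φ_j> and b_i = <f, φ_i>, with φ_0 = 1, φ_1 = x, φ_2 = x^2.
G =
  [2, 0, 2/3]
  [0, 2/3, 0]
  [2/3, 0, 2/5],
b = (-2/3, 26/15, -2/5).
Solving gives a_0 = 0, a_1 = 13/5, a_2 = -1, so
  g(x) = -x^2 + 13*x/5.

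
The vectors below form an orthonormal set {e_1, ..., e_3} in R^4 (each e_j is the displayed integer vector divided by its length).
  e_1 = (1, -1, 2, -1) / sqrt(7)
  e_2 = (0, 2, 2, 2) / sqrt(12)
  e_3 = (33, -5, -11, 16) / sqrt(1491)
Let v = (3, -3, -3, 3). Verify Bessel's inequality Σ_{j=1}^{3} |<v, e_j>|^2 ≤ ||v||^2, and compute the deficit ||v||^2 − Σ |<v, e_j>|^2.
Σ |<v, e_j>|^2 = 2115/71; ||v||^2 = 36; deficit = 441/71

Write each e_j = u_j / sqrt(<u_j, u_j>) where u_j is the displayed integer vector. Then <v, e_j> = <v, u_j> / sqrt(<u_j, u_j>), so |<v, e_j>|^2 = <v, u_j>^2 / <u_j, u_j>.
Coefficients: <v, e_1> = -3/sqrt(7), <v, e_2> = -6/sqrt(12), <v, e_3> = 195/sqrt(1491).
Square and sum: Σ |<v, e_j>|^2 = 2115/71.
Compute ||v||^2 = v·v = 36.
Deficit = 36 − 2115/71 = 441/71 ≥ 0, confirming Bessel's inequality. (The deficit equals ||v − Σ <v,e_j> e_j||^2, the squared distance from v to span{e_j}.)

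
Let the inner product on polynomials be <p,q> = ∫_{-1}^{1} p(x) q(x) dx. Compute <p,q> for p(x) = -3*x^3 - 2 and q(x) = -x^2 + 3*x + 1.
<p,q> = -94/15

Expand the product: p(x)·q(x) = 3*x^5 - 9*x^4 - 3*x^3 + 2*x^2 - 6*x - 2.
∫_{-1}^{1} of each monomial x^k gives [2/(k+1) if k even, 0 if k odd]. Integrating term-by-term (or equivalently evaluating the antiderivative F(x) = x^6/2 - 9*x^5/5 - 3*x^4/4 + 2*x^3/3 - 3*x^2 - 2*x at the endpoints):
  F(1) − F(−1) = -383/60 − (-7/60) = -94/15.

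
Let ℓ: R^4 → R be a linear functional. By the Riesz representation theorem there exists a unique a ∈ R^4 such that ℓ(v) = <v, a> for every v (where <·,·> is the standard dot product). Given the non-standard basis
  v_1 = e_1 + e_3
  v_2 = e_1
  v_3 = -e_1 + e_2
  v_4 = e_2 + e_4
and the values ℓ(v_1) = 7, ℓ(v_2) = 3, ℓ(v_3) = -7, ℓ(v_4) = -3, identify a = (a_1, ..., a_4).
a = (3, -4, 4, 1)

Write a = (a_1, ..., a_4) in the standard basis. For each basis vector v_i, ℓ(v_i) = <v_i, a> is a linear equation in the a_j's. Collect the n equations into a matrix system V a = ℓ, where row i of V is v_i (expressed in the standard basis). Since V is invertible (lower-triangular with 1s on the diagonal, up to permutation), solve by back-substitution:
  V =
[[1, 0, 1, 0],
 [1, 0, 0, 0],
 [-1, 1, 0, 0],
 [0, 1, 0, 1]]
  V a = (7, 3, -7, -3)
Solving gives a = (3, -4, 4, 1).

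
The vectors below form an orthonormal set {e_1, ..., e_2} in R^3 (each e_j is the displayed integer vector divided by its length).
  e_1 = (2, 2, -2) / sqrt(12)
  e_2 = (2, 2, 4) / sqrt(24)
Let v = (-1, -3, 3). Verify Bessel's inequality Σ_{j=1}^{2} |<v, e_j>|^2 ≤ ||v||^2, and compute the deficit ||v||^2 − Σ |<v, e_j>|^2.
Σ |<v, e_j>|^2 = 17; ||v||^2 = 19; deficit = 2

Write each e_j = u_j / sqrt(<u_j, u_j>) where u_j is the displayed integer vector. Then <v, e_j> = <v, u_j> / sqrt(<u_j, u_j>), so |<v, e_j>|^2 = <v, u_j>^2 / <u_j, u_j>.
Coefficients: <v, e_1> = -14/sqrt(12), <v, e_2> = 4/sqrt(24).
Square and sum: Σ |<v, e_j>|^2 = 17.
Compute ||v||^2 = v·v = 19.
Deficit = 19 − 17 = 2 ≥ 0, confirming Bessel's inequality. (The deficit equals ||v − Σ <v,e_j> e_j||^2, the squared distance from v to span{e_j}.)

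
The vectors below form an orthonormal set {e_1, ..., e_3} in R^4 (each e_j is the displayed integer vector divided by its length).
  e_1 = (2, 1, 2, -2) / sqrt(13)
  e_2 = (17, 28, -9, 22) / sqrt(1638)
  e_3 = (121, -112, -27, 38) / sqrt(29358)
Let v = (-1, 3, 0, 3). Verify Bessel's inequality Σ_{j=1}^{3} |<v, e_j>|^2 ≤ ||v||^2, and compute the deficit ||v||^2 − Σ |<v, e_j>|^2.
Σ |<v, e_j>|^2 = 3898/233; ||v||^2 = 19; deficit = 529/233

Write each e_j = u_j / sqrt(<u_j, u_j>) where u_j is the displayed integer vector. Then <v, e_j> = <v, u_j> / sqrt(<u_j, u_j>), so |<v, e_j>|^2 = <v, u_j>^2 / <u_j, u_j>.
Coefficients: <v, e_1> = -5/sqrt(13), <v, e_2> = 133/sqrt(1638), <v, e_3> = -343/sqrt(29358).
Square and sum: Σ |<v, e_j>|^2 = 3898/233.
Compute ||v||^2 = v·v = 19.
Deficit = 19 − 3898/233 = 529/233 ≥ 0, confirming Bessel's inequality. (The deficit equals ||v − Σ <v,e_j> e_j||^2, the squared distance from v to span{e_j}.)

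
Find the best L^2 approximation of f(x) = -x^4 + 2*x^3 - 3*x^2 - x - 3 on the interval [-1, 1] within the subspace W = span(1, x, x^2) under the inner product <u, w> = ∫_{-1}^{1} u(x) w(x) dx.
g(x) = -27*x^2/7 + x/5 - 102/35

The best approximation g ∈ W is the orthogonal projection of f onto W. Writing g = a_0 + a_1 x + a_2 x^2, the coefficients solve the normal equations G · a = b where
  G_{ij} = <φ_i, φ_j> and b_i = <f, φ_i>, with φ_0 = 1, φ_1 = x, φ_2 = x^2.
G =
  [2, 0, 2/3]
  [0, 2/3, 0]
  [2/3, 0, 2/5],
b = (-42/5, 2/15, -122/35).
Solving gives a_0 = -102/35, a_1 = 1/5, a_2 = -27/7, so
  g(x) = -27*x^2/7 + x/5 - 102/35.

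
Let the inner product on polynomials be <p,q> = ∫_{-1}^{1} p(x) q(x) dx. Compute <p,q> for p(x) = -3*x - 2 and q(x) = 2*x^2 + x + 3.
<p,q> = -50/3

Expand the product: p(x)·q(x) = -6*x^3 - 7*x^2 - 11*x - 6.
∫_{-1}^{1} of each monomial x^k gives [2/(k+1) if k even, 0 if k odd]. Integrating term-by-term (or equivalently evaluating the antiderivative F(x) = -3*x^4/2 - 7*x^3/3 - 11*x^2/2 - 6*x at the endpoints):
  F(1) − F(−1) = -46/3 − (4/3) = -50/3.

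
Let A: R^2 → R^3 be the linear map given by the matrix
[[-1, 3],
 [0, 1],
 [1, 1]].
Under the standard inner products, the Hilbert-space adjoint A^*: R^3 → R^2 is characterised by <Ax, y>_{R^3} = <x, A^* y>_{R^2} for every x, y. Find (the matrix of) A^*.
A^* = A^T =
[[-1, 0, 1],
 [3, 1, 1]]

For real matrices with standard dot products, the defining identity <Ax, y> = <x, A^* y> gives (Ax)^T y = x^T (A^*) y, i.e. x^T A^T y = x^T (A^*) y. Since this holds for all x, y, we must have A^* = A^T. Therefore
A^* =
[[-1, 0, 1],
 [3, 1, 1]].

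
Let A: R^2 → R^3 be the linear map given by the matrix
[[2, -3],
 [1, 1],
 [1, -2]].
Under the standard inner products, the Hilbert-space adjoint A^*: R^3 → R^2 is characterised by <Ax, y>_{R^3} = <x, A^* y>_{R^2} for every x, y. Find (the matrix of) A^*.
A^* = A^T =
[[2, 1, 1],
 [-3, 1, -2]]

For real matrices with standard dot products, the defining identity <Ax, y> = <x, A^* y> gives (Ax)^T y = x^T (A^*) y, i.e. x^T A^T y = x^T (A^*) y. Since this holds for all x, y, we must have A^* = A^T. Therefore
A^* =
[[2, 1, 1],
 [-3, 1, -2]].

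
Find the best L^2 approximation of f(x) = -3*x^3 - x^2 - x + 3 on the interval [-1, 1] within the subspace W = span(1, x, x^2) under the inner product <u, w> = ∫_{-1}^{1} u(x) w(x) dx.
g(x) = -x^2 - 14*x/5 + 3

The best approximation g ∈ W is the orthogonal projection of f onto W. Writing g = a_0 + a_1 x + a_2 x^2, the coefficients solve the normal equations G · a = b where
  G_{ij} = <φ_i, φ_j> and b_i = <f, φ_i>, with φ_0 = 1, φ_1 = x, φ_2 = x^2.
G =
  [2, 0, 2/3]
  [0, 2/3, 0]
  [2/3, 0, 2/5],
b = (16/3, -28/15, 8/5).
Solving gives a_0 = 3, a_1 = -14/5, a_2 = -1, so
  g(x) = -x^2 - 14*x/5 + 3.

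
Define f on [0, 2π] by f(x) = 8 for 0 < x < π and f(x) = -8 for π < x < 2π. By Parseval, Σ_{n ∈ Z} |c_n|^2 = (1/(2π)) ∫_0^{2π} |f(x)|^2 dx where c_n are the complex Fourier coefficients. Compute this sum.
Σ |c_n|^2 = 64

Parseval equates the L^2 energy of f (normalised by 1/(2π)) with the ℓ^2 sum of its Fourier coefficients: (1/(2π)) ∫_0^{2π} |f|^2 = Σ |c_n|^2.
Compute the left side: (1/(2π)) [∫_0^π 8^2 dx + ∫_π^{2π} (-8)^2 dx] = (1/(2π)) · (64π + 64π) = (64 + 64)/2 = 64.
So Σ_{n ∈ Z} |c_n|^2 = 64.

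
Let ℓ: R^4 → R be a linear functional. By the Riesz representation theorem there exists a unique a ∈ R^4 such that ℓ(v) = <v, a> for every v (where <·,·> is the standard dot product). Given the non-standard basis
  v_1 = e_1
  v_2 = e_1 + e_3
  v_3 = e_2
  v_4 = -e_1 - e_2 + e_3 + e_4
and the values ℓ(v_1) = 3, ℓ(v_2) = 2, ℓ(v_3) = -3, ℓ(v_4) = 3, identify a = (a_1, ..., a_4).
a = (3, -3, -1, 4)

Write a = (a_1, ..., a_4) in the standard basis. For each basis vector v_i, ℓ(v_i) = <v_i, a> is a linear equation in the a_j's. Collect the n equations into a matrix system V a = ℓ, where row i of V is v_i (expressed in the standard basis). Since V is invertible (lower-triangular with 1s on the diagonal, up to permutation), solve by back-substitution:
  V =
[[1, 0, 0, 0],
 [1, 0, 1, 0],
 [0, 1, 0, 0],
 [-1, -1, 1, 1]]
  V a = (3, 2, -3, 3)
Solving gives a = (3, -3, -1, 4).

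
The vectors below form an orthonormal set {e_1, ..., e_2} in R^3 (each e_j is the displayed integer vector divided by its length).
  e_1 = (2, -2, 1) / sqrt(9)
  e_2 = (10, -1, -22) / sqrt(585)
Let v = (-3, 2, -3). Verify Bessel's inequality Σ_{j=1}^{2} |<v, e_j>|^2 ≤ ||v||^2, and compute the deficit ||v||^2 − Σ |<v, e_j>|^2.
Σ |<v, e_j>|^2 = 1349/65; ||v||^2 = 22; deficit = 81/65

Write each e_j = u_j / sqrt(<u_j, u_j>) where u_j is the displayed integer vector. Then <v, e_j> = <v, u_j> / sqrt(<u_j, u_j>), so |<v, e_j>|^2 = <v, u_j>^2 / <u_j, u_j>.
Coefficients: <v, e_1> = -13/sqrt(9), <v, e_2> = 34/sqrt(585).
Square and sum: Σ |<v, e_j>|^2 = 1349/65.
Compute ||v||^2 = v·v = 22.
Deficit = 22 − 1349/65 = 81/65 ≥ 0, confirming Bessel's inequality. (The deficit equals ||v − Σ <v,e_j> e_j||^2, the squared distance from v to span{e_j}.)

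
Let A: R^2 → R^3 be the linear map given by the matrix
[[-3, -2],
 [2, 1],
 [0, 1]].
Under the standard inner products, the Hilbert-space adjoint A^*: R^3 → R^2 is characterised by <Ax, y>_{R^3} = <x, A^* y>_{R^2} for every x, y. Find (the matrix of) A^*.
A^* = A^T =
[[-3, 2, 0],
 [-2, 1, 1]]

For real matrices with standard dot products, the defining identity <Ax, y> = <x, A^* y> gives (Ax)^T y = x^T (A^*) y, i.e. x^T A^T y = x^T (A^*) y. Since this holds for all x, y, we must have A^* = A^T. Therefore
A^* =
[[-3, 2, 0],
 [-2, 1, 1]].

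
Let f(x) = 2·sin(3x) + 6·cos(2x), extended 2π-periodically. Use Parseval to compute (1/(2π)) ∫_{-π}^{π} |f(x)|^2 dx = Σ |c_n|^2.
Σ |c_n|^2 = 20

Expand |f|^2 and use orthogonality of {sin(nx), cos(mx)} on [-π, π]:
  ∫_{-π}^{π} sin(nx)^2 dx = π, ∫ cos(mx)^2 dx = π, and cross terms integrate to 0.
So ∫_{-π}^{π} f(x)^2 dx = 2^2 · π + 6^2 · π = (4 + 36)π.
Divide by 2π: (4 + 36)/2 = 20.
By Parseval, this equals Σ |c_n|^2.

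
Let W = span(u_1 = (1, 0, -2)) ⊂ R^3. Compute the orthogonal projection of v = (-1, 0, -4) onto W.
proj_W(v) = (7/5, 0, -14/5)

Set up U = [u_1 | ... | u_1] ∈ R^(3×1). The projector onto W = col(U) is P = U (U^T U)^(-1) U^T.
Compute U^T U =
  [5],
and U^T v = (7).
Solve U^T U · c = U^T v for the coefficients: c = (7/5). The projection is proj_W(v) = U c.
Check: (v - proj_W(v)) · u_1 = 0  (should be 0).
Result: proj_W(v) = (7/5, 0, -14/5).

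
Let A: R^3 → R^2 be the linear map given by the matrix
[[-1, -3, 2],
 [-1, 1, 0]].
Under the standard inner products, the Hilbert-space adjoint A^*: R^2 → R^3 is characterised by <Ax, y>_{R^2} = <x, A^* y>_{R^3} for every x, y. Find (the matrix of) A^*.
A^* = A^T =
[[-1, -1],
 [-3, 1],
 [2, 0]]

For real matrices with standard dot products, the defining identity <Ax, y> = <x, A^* y> gives (Ax)^T y = x^T (A^*) y, i.e. x^T A^T y = x^T (A^*) y. Since this holds for all x, y, we must have A^* = A^T. Therefore
A^* =
[[-1, -1],
 [-3, 1],
 [2, 0]].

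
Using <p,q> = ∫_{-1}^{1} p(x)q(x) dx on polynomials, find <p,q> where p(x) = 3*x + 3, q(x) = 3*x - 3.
<p,q> = -12

Expand the product: p(x)·q(x) = 9*x^2 - 9.
∫_{-1}^{1} of each monomial x^k gives [2/(k+1) if k even, 0 if k odd]. Integrating term-by-term (or equivalently evaluating the antiderivative F(x) = 3*x^3 - 9*x at the endpoints):
  F(1) − F(−1) = -6 − (6) = -12.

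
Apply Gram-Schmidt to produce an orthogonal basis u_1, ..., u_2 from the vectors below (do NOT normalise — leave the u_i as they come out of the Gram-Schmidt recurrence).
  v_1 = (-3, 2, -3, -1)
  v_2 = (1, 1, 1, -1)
Orthogonal basis:
  u_1 = (-3, 2, -3, -1)
  u_2 = (14/23, 29/23, 14/23, -26/23)

Apply the Gram-Schmidt recurrence
  u_1 = v_1
  u_i = v_i − Σ_{j<i} ((v_i · u_j) / (u_j · u_j)) · u_j.

Step by step this gives:
  u_1 = (-3, 2, -3, -1)
  u_2 = (14/23, 29/23, 14/23, -26/23)

Orthogonality check:
  u_2 · u_1 = 0 (should be 0)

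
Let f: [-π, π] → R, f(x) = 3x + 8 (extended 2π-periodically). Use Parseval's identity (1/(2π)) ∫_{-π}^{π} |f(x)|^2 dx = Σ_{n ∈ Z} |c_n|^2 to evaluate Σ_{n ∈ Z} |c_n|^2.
Σ |c_n|^2 = 3π^2 + 64

Expand and integrate term by term over [-π, π]:
  ∫ (3x)^2 dx = 9·(2π^3/3); ∫ 2·3·(8)·x dx = 0 (odd integrand); ∫ 8^2 dx = 64·2π.
So (1/(2π)) ∫_{-π}^{π} (3x + 8)^2 dx = 9π^2/3 + 64 = 3π^2 + 64.
Parseval ⇒ Σ |c_n|^2 = 3π^2 + 64.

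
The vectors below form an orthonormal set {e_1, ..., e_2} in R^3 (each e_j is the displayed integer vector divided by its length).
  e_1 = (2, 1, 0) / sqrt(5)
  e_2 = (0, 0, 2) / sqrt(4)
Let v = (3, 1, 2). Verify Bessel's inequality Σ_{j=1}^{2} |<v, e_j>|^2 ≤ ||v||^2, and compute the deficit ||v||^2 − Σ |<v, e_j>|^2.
Σ |<v, e_j>|^2 = 69/5; ||v||^2 = 14; deficit = 1/5

Write each e_j = u_j / sqrt(<u_j, u_j>) where u_j is the displayed integer vector. Then <v, e_j> = <v, u_j> / sqrt(<u_j, u_j>), so |<v, e_j>|^2 = <v, u_j>^2 / <u_j, u_j>.
Coefficients: <v, e_1> = 7/sqrt(5), <v, e_2> = 4/sqrt(4).
Square and sum: Σ |<v, e_j>|^2 = 69/5.
Compute ||v||^2 = v·v = 14.
Deficit = 14 − 69/5 = 1/5 ≥ 0, confirming Bessel's inequality. (The deficit equals ||v − Σ <v,e_j> e_j||^2, the squared distance from v to span{e_j}.)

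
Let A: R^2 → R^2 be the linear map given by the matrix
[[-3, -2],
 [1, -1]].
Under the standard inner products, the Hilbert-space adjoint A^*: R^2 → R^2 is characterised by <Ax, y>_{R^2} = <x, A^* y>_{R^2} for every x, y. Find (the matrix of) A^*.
A^* = A^T =
[[-3, 1],
 [-2, -1]]

For real matrices with standard dot products, the defining identity <Ax, y> = <x, A^* y> gives (Ax)^T y = x^T (A^*) y, i.e. x^T A^T y = x^T (A^*) y. Since this holds for all x, y, we must have A^* = A^T. Therefore
A^* =
[[-3, 1],
 [-2, -1]].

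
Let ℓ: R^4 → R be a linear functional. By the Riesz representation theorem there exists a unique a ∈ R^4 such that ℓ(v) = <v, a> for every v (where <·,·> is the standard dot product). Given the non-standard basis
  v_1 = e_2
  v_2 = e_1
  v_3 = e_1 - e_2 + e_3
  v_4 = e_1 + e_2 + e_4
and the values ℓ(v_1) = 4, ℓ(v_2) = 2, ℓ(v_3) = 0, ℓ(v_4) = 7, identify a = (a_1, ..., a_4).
a = (2, 4, 2, 1)

Write a = (a_1, ..., a_4) in the standard basis. For each basis vector v_i, ℓ(v_i) = <v_i, a> is a linear equation in the a_j's. Collect the n equations into a matrix system V a = ℓ, where row i of V is v_i (expressed in the standard basis). Since V is invertible (lower-triangular with 1s on the diagonal, up to permutation), solve by back-substitution:
  V =
[[0, 1, 0, 0],
 [1, 0, 0, 0],
 [1, -1, 1, 0],
 [1, 1, 0, 1]]
  V a = (4, 2, 0, 7)
Solving gives a = (2, 4, 2, 1).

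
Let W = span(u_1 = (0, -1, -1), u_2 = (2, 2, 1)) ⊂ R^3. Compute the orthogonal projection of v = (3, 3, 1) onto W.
proj_W(v) = (28/9, 25/9, 11/9)

Set up U = [u_1 | ... | u_2] ∈ R^(3×2). The projector onto W = col(U) is P = U (U^T U)^(-1) U^T.
Compute U^T U =
  [2, -3]
  [-3, 9],
and U^T v = (-4, 13).
Solve U^T U · c = U^T v for the coefficients: c = (1/3, 14/9). The projection is proj_W(v) = U c.
Check: (v - proj_W(v)) · u_1 = 0  (should be 0).
Check: (v - proj_W(v)) · u_2 = 0  (should be 0).
Result: proj_W(v) = (28/9, 25/9, 11/9).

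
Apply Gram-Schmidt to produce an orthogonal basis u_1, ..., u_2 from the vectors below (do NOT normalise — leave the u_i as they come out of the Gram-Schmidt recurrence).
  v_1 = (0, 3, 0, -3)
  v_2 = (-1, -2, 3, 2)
Orthogonal basis:
  u_1 = (0, 3, 0, -3)
  u_2 = (-1, 0, 3, 0)

Apply the Gram-Schmidt recurrence
  u_1 = v_1
  u_i = v_i − Σ_{j<i} ((v_i · u_j) / (u_j · u_j)) · u_j.

Step by step this gives:
  u_1 = (0, 3, 0, -3)
  u_2 = (-1, 0, 3, 0)

Orthogonality check:
  u_2 · u_1 = 0 (should be 0)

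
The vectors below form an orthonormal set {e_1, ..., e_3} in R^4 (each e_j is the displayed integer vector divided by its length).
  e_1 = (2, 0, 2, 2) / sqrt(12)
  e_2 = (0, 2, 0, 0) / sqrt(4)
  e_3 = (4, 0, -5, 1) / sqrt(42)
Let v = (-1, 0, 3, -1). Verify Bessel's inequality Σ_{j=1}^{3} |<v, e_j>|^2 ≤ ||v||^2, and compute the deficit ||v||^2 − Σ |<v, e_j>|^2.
Σ |<v, e_j>|^2 = 69/7; ||v||^2 = 11; deficit = 8/7

Write each e_j = u_j / sqrt(<u_j, u_j>) where u_j is the displayed integer vector. Then <v, e_j> = <v, u_j> / sqrt(<u_j, u_j>), so |<v, e_j>|^2 = <v, u_j>^2 / <u_j, u_j>.
Coefficients: <v, e_1> = 2/sqrt(12), <v, e_2> = 0/sqrt(4), <v, e_3> = -20/sqrt(42).
Square and sum: Σ |<v, e_j>|^2 = 69/7.
Compute ||v||^2 = v·v = 11.
Deficit = 11 − 69/7 = 8/7 ≥ 0, confirming Bessel's inequality. (The deficit equals ||v − Σ <v,e_j> e_j||^2, the squared distance from v to span{e_j}.)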